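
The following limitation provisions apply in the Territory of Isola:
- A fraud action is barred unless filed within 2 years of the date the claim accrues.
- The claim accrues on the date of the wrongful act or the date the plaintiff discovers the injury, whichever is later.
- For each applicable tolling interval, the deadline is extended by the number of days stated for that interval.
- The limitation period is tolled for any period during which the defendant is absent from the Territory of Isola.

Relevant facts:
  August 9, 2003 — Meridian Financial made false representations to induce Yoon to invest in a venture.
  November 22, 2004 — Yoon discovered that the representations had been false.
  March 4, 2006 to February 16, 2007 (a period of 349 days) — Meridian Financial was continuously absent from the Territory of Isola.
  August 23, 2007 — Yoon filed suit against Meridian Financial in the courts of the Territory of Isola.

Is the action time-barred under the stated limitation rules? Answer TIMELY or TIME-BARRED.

The claim accrued on November 22, 2004 — the later of the August 9, 2003 act and the November 22, 2004 discovery.
Adding the 2 years base period to November 22, 2004 gives a deadline of November 22, 2006, before any tolling.
The defendant's absence from the jurisdiction from March 4, 2006 to February 16, 2007 tolled the period for 349 days, extending the deadline to November 6, 2007.
The August 23, 2007 filing precedes the November 6, 2007 deadline; the claim is timely.

TIMELY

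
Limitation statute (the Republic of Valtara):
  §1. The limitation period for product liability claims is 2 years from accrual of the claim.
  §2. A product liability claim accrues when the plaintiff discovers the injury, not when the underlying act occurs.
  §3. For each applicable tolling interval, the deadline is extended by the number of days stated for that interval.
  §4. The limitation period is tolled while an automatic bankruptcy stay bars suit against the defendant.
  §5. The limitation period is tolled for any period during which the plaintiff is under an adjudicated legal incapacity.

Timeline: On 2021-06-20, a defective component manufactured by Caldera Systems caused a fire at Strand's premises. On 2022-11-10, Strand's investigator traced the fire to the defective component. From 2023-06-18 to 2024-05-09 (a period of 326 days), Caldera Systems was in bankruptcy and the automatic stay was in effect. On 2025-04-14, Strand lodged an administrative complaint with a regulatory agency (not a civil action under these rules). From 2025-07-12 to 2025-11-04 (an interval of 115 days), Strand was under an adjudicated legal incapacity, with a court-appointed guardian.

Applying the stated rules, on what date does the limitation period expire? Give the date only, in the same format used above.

The claim did not accrue until Strand discovered the injury on 2022-11-10; the 2021-06-20 act date does not start the clock under the stated rule.
Adding the 2 years base period to 2022-11-10 gives a deadline of 2024-11-10, before any tolling.
Because the automatic bankruptcy stay ran from 2023-06-18 to 2024-05-09, the deadline is extended by 326 days to 2025-10-02.
The plaintiff's legal incapacity from 2025-07-12 to 2025-11-04 tolled the period for 115 days, extending the deadline to 2026-01-25.
Nothing else in the chronology tolls or restarts the period.

2026-01-25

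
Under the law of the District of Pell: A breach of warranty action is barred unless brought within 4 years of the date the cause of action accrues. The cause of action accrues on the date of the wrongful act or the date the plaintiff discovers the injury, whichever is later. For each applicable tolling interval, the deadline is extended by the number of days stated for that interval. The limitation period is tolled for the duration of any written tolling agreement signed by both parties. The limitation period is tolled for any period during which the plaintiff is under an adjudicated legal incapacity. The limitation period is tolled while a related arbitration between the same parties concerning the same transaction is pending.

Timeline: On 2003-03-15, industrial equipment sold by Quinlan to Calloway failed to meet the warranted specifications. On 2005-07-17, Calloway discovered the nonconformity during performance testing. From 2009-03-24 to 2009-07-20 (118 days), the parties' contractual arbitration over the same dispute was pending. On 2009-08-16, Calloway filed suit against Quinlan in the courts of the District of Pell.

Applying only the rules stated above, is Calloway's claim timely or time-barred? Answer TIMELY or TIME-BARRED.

TIMELY

Because discovery on 2005-07-17 post-dates the 2003-03-15 act, accrual under the later-of rule falls on 2005-07-17.
Adding the 4 years base period to 2005-07-17 gives a deadline of 2009-07-17, before any tolling.
Because the pending related arbitration ran from 2009-03-24 to 2009-07-20, the deadline is extended by 118 days to 2009-11-12.
The 2009-08-16 filing precedes the 2009-11-12 deadline; the claim is timely.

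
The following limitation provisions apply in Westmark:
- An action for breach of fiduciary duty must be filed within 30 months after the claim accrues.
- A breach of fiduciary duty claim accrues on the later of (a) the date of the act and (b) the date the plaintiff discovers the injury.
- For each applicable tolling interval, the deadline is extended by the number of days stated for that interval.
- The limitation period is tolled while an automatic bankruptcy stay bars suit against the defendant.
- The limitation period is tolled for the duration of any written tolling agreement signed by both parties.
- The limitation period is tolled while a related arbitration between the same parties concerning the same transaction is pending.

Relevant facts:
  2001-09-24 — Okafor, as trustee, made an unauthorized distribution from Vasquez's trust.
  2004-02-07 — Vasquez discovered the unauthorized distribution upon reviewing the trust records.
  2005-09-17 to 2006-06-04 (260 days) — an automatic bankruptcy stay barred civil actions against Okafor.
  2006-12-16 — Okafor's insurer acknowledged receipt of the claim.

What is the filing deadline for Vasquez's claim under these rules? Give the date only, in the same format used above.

2007-04-24

Because discovery on 2004-02-07 post-dates the 2001-09-24 act, accrual under the later-of rule falls on 2004-02-07.
Adding the 30 months base period to 2004-02-07 gives a deadline of 2006-08-07, before any tolling.
The automatic bankruptcy stay from 2005-09-17 to 2006-06-04 tolled the period for 260 days, extending the deadline to 2007-04-24.
The other events in the timeline have no effect on the limitation period under the stated rules.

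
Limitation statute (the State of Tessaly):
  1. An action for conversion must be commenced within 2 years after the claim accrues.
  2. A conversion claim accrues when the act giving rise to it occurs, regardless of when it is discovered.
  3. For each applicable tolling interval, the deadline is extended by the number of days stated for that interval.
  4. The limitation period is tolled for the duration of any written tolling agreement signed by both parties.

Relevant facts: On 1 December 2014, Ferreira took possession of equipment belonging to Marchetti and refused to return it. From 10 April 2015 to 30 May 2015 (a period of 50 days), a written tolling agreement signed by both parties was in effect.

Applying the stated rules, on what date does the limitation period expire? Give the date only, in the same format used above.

The claim accrued on 1 December 2014, the date of the act.
The untolled deadline — 2 years after 1 December 2014 — is 1 December 2016.
The written tolling agreement from 10 April 2015 to 30 May 2015 tolled the period for 50 days, extending the deadline to 20 January 2017.

20 January 2017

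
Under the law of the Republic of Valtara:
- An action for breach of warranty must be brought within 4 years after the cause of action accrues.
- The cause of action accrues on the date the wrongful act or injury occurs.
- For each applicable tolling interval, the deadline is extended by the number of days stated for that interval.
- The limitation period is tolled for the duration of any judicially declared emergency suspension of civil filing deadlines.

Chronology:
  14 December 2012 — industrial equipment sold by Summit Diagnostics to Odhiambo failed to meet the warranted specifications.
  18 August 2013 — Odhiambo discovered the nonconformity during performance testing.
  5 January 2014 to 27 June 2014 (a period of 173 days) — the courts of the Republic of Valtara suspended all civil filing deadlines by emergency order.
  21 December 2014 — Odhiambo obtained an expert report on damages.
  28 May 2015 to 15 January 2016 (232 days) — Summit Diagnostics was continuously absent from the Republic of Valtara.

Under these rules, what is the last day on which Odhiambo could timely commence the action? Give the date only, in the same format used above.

5 June 2017

Because the rule ties accrual to occurrence, the claim accrued on 14 December 2012, not on the 18 August 2013 discovery date.
Adding the 4 years base period to 14 December 2012 gives a deadline of 14 December 2016, before any tolling.
Because the emergency suspension of filing deadlines ran from 5 January 2014 to 27 June 2014, the deadline is extended by 173 days to 5 June 2017.
The defendant's absence from the jurisdiction from 28 May 2015 to 15 January 2016 does not toll the period, because no stated rule makes the defendant's absence a tolling event.
None of the other events listed affects the running of the period under the stated rules.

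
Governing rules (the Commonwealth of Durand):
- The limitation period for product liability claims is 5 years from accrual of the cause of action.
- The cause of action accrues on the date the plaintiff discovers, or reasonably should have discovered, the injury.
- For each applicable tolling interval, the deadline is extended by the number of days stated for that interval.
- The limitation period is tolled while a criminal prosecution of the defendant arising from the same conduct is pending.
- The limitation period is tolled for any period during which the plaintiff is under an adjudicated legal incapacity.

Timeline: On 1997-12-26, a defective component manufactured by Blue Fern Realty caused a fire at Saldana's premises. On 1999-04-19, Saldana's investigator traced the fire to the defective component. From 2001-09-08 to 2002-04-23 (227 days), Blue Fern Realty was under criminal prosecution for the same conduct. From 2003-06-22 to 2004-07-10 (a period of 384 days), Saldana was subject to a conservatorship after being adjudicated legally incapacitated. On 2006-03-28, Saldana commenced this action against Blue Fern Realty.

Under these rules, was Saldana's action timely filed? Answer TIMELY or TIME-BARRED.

TIME-BARRED

Accrual is tied to discovery, so the period began on 1999-04-19 rather than on 1997-12-26 when the act occurred.
5 years from 1999-04-19 is 2004-04-19.
The period was tolled for 227 days by the pending criminal prosecution (2001-09-08 to 2002-04-23), pushing the deadline to 2004-12-02.
The period was tolled for 384 days by the plaintiff's legal incapacity (2003-06-22 to 2004-07-10), pushing the deadline to 2005-12-21.
Saldana filed on 2006-03-28, after the 2005-12-21 deadline, so the action is time-barred.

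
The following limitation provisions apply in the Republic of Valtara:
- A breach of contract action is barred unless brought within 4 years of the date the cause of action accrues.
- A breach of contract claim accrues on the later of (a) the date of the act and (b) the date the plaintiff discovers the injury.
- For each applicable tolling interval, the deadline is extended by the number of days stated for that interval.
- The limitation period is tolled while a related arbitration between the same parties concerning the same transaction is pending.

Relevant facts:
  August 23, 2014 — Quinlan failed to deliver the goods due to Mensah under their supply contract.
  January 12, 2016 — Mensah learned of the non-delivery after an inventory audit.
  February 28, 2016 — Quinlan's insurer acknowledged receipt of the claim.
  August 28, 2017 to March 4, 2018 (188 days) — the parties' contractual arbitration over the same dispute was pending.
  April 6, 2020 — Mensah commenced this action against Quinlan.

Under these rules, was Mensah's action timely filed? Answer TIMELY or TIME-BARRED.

TIMELY

The claim accrued on January 12, 2016 — the later of the August 23, 2014 act and the January 12, 2016 discovery.
Adding the 4 years base period to January 12, 2016 gives a deadline of January 12, 2020, before any tolling.
The period was tolled for 188 days by the pending related arbitration (August 28, 2017 to March 4, 2018), pushing the deadline to July 18, 2020.
The other events in the timeline have no effect on the limitation period under the stated rules.
Filing on April 6, 2020 beat the July 18, 2020 deadline — the action is timely.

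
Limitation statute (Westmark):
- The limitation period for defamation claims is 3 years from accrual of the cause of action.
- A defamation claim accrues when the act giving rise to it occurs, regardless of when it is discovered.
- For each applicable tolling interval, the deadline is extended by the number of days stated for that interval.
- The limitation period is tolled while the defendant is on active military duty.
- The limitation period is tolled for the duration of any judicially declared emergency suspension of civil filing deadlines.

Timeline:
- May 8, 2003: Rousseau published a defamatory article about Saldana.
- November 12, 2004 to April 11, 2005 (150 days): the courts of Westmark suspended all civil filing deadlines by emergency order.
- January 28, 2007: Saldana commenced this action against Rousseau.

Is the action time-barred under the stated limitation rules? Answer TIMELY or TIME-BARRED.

TIME-BARRED

The claim accrued on May 8, 2003, when the wrongful act occurred.
Adding the 3 years base period to May 8, 2003 gives a deadline of May 8, 2006, before any tolling.
Because the emergency suspension of filing deadlines ran from November 12, 2004 to April 11, 2005, the deadline is extended by 150 days to October 5, 2006.
The January 28, 2007 filing falls after the October 5, 2006 deadline; the claim is time-barred.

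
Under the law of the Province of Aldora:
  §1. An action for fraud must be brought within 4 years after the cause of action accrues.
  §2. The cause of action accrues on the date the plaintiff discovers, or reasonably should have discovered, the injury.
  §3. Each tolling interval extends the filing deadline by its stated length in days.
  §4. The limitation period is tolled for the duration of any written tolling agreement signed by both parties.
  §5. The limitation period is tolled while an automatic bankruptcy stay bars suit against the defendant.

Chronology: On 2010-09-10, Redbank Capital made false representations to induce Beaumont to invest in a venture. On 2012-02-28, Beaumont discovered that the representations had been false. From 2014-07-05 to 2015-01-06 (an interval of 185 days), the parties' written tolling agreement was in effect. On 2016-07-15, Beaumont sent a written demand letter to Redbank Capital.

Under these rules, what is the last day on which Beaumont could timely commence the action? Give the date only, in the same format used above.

2016-08-31

Under the discovery rule, the claim accrued on 2012-02-28, when Beaumont discovered the injury — not on the 2010-09-10 date of the underlying act.
Adding the 4 years base period to 2012-02-28 gives a deadline of 2016-02-28, before any tolling.
The period was tolled for 185 days by the written tolling agreement (2014-07-05 to 2015-01-06), pushing the deadline to 2016-08-31.
None of the other events listed affects the running of the period under the stated rules.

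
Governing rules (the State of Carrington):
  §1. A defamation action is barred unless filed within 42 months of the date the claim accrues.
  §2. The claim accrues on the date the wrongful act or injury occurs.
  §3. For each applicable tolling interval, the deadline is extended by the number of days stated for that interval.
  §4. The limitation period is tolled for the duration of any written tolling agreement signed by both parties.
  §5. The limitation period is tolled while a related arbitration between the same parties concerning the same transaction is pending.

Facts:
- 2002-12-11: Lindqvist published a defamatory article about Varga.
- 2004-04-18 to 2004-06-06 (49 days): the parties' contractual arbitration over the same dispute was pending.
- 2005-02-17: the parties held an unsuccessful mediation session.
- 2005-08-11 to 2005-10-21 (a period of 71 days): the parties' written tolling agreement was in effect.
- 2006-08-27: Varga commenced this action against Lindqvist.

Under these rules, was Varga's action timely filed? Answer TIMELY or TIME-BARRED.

The limitation period began to run on 2002-12-11.
The untolled deadline — 42 months after 2002-12-11 — is 2006-06-11.
Because the pending related arbitration ran from 2004-04-18 to 2004-06-06, the deadline is extended by 49 days to 2006-07-30.
The period was tolled for 71 days by the written tolling agreement (2005-08-11 to 2005-10-21), pushing the deadline to 2006-10-09.
None of the other events listed affects the running of the period under the stated rules.
Filing on 2006-08-27 beat the 2006-10-09 deadline — the action is timely.

TIMELY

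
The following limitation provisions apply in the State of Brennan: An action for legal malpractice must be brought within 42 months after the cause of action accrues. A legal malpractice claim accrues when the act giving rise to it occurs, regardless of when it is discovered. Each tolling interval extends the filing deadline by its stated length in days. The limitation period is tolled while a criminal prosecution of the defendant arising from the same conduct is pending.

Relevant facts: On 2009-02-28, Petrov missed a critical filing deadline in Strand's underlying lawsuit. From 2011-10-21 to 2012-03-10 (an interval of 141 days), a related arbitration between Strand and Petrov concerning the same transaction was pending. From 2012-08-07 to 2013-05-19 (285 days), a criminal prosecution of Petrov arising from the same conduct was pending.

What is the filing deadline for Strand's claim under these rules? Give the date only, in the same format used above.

2013-06-09

The claim accrued on 2009-02-28, when the wrongful act occurred.
42 months from 2009-02-28 is 2012-08-28.
The pending criminal prosecution from 2012-08-07 to 2013-05-19 tolled the period for 285 days, extending the deadline to 2013-06-09.
Although a pending arbitration ran from 2011-10-21 to 2012-03-10, the stated rules do not make that a tolling event, so it is disregarded.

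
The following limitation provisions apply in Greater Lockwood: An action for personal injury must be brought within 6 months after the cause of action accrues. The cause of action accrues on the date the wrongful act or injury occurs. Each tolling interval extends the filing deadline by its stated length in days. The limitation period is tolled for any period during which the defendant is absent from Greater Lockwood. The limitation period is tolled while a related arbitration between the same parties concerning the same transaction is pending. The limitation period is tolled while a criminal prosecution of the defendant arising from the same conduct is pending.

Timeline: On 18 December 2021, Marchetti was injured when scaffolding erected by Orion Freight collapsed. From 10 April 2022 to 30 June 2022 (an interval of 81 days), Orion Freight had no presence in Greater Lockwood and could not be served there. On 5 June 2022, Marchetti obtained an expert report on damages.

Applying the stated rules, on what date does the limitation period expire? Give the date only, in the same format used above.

The limitation period began to run on 18 December 2021.
Adding the 6 months base period to 18 December 2021 gives a deadline of 18 June 2022, before any tolling.
The defendant's absence from the jurisdiction from 10 April 2022 to 30 June 2022 tolled the period for 81 days, extending the deadline to 7 September 2022.
Nothing else in the chronology tolls or restarts the period.

7 September 2022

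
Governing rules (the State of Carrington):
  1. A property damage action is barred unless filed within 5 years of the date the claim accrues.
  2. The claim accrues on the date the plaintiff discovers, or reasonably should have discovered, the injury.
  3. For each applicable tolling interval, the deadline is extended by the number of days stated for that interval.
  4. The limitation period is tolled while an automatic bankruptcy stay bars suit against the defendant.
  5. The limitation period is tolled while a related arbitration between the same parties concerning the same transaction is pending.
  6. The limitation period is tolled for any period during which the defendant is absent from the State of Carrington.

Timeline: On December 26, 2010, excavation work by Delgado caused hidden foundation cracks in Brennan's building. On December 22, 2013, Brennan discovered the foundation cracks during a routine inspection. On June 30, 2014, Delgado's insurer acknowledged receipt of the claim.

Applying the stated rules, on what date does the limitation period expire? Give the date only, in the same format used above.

December 22, 2018

Accrual is tied to discovery, so the period began on December 22, 2013 rather than on December 26, 2010 when the act occurred.
Adding the 5 years base period to December 22, 2013 gives a deadline of December 22, 2018, before any tolling.
None of the other events listed affects the running of the period under the stated rules.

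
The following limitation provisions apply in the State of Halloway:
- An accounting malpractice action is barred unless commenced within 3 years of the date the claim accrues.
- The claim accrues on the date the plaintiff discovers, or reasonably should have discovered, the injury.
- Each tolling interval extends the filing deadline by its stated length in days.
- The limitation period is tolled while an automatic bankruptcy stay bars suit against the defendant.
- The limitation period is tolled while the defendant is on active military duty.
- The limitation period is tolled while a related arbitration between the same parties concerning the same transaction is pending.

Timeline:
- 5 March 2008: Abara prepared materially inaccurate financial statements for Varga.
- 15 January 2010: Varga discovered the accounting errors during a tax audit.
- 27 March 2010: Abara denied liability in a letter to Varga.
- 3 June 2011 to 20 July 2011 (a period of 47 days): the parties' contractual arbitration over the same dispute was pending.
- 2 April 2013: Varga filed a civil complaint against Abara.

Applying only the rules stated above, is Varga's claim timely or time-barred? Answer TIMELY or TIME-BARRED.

Accrual is tied to discovery, so the period began on 15 January 2010 rather than on 5 March 2008 when the act occurred.
The untolled deadline — 3 years after 15 January 2010 — is 15 January 2013.
The pending related arbitration from 3 June 2011 to 20 July 2011 tolled the period for 47 days, extending the deadline to 3 March 2013.
The other events in the timeline have no effect on the limitation period under the stated rules.
Filing on 2 April 2013 missed the 3 March 2013 deadline — the action is time-barred.

TIME-BARRED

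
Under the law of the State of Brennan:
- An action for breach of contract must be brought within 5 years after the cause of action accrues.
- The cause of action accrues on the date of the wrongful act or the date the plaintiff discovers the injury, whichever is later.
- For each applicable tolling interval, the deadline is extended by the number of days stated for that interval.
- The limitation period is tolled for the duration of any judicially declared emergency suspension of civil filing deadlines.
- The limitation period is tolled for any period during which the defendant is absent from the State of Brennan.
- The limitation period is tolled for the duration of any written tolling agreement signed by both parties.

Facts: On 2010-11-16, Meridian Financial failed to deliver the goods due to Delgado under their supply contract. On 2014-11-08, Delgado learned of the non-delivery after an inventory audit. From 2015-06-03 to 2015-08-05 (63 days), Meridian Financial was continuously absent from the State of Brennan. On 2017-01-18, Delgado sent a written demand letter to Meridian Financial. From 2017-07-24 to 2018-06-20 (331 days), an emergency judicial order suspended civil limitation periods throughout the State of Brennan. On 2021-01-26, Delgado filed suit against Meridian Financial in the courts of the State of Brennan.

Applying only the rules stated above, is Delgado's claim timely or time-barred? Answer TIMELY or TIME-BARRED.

TIME-BARRED

Because discovery on 2014-11-08 post-dates the 2010-11-16 act, accrual under the later-of rule falls on 2014-11-08.
5 years from 2014-11-08 is 2019-11-08.
The defendant's absence from the jurisdiction from 2015-06-03 to 2015-08-05 tolled the period for 63 days, extending the deadline to 2020-01-10.
Because the emergency suspension of filing deadlines ran from 2017-07-24 to 2018-06-20, the deadline is extended by 331 days to 2020-12-06.
None of the other events listed affects the running of the period under the stated rules.
Filing on 2021-01-26 missed the 2020-12-06 deadline — the action is time-barred.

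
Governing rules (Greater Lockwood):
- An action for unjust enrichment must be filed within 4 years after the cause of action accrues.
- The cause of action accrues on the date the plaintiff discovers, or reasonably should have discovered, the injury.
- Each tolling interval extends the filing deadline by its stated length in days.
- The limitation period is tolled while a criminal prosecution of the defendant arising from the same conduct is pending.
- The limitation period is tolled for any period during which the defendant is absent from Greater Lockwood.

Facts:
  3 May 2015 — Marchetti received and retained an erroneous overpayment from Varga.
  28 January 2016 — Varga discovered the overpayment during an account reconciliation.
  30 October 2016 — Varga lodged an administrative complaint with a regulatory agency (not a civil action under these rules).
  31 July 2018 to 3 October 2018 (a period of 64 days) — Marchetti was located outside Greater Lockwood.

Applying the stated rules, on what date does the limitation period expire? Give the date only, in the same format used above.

Under the discovery rule, the claim accrued on 28 January 2016, when Varga discovered the injury — not on the 3 May 2015 date of the underlying act.
The untolled deadline — 4 years after 28 January 2016 — is 28 January 2020.
The period was tolled for 64 days by the defendant's absence from the jurisdiction (31 July 2018 to 3 October 2018), pushing the deadline to 1 April 2020.
The other events in the timeline have no effect on the limitation period under the stated rules.

1 April 2020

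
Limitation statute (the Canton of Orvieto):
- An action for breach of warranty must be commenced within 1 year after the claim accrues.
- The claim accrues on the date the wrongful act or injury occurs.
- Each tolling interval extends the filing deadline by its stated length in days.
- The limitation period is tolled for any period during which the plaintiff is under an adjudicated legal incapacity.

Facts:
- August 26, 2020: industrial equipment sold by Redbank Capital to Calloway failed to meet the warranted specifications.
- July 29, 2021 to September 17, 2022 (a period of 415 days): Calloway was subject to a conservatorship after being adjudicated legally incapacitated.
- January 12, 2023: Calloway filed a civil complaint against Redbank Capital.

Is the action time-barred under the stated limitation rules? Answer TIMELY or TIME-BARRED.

TIME-BARRED

The claim accrued on August 26, 2020, the date of the act.
1 year from August 26, 2020 is August 26, 2021.
The plaintiff's legal incapacity from July 29, 2021 to September 17, 2022 tolled the period for 415 days, extending the deadline to October 15, 2022.
Filing on January 12, 2023 missed the October 15, 2022 deadline — the action is time-barred.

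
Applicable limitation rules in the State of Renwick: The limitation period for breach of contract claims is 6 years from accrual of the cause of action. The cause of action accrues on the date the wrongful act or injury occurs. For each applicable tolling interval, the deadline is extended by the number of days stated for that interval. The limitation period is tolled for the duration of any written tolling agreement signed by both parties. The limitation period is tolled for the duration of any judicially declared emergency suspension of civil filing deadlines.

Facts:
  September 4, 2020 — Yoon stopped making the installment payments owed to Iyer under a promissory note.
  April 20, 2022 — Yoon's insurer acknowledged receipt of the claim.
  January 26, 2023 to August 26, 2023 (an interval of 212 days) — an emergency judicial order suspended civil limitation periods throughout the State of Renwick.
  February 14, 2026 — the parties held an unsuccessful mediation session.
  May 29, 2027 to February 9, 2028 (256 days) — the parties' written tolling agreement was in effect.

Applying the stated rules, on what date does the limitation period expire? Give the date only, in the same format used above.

The limitation period began to run on September 4, 2020.
Adding the 6 years base period to September 4, 2020 gives a deadline of September 4, 2026, before any tolling.
Because the emergency suspension of filing deadlines ran from January 26, 2023 to August 26, 2023, the deadline is extended by 212 days to April 4, 2027.
By the time the written tolling agreement began on May 29, 2027, the limitation period had already expired on April 4, 2027; that interval cannot revive it.
Nothing else in the chronology tolls or restarts the period.

April 4, 2027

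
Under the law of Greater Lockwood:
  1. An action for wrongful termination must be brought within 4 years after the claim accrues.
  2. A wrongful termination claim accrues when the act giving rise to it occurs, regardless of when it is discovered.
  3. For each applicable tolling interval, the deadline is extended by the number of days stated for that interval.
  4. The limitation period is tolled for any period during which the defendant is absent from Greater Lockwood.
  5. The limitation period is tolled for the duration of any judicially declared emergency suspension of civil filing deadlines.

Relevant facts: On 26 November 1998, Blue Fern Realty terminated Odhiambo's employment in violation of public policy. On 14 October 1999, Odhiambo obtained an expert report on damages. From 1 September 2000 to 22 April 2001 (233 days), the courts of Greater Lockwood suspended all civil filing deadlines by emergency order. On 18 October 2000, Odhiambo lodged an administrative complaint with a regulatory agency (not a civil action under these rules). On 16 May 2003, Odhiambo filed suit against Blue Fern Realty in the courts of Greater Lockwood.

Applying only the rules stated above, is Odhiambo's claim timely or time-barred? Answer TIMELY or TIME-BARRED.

The limitation period began to run on 26 November 1998.
Adding the 4 years base period to 26 November 1998 gives a deadline of 26 November 2002, before any tolling.
The emergency suspension of filing deadlines from 1 September 2000 to 22 April 2001 tolled the period for 233 days, extending the deadline to 17 July 2003.
None of the other events listed affects the running of the period under the stated rules.
Filing on 16 May 2003 beat the 17 July 2003 deadline — the action is timely.

TIMELY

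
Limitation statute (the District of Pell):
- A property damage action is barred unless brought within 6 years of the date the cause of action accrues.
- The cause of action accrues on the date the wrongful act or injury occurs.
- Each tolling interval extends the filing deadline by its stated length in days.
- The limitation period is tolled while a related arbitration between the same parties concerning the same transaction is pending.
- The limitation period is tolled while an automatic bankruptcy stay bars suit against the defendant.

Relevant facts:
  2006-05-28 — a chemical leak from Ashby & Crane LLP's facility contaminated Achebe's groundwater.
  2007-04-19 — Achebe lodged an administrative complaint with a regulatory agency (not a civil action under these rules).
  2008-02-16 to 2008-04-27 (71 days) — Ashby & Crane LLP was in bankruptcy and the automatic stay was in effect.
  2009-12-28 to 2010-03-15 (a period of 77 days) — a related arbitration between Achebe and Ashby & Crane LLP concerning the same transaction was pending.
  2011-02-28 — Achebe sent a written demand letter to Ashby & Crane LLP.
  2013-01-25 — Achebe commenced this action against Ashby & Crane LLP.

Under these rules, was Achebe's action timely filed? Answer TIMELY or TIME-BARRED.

The cause of action accrued on 2006-05-28, the date of the act.
The untolled deadline — 6 years after 2006-05-28 — is 2012-05-28.
Because the automatic bankruptcy stay ran from 2008-02-16 to 2008-04-27, the deadline is extended by 71 days to 2012-08-07.
The pending related arbitration from 2009-12-28 to 2010-03-15 tolled the period for 77 days, extending the deadline to 2012-10-23.
None of the other events listed affects the running of the period under the stated rules.
Achebe filed on 2013-01-25, after the 2012-10-23 deadline, so the action is time-barred.

TIME-BARRED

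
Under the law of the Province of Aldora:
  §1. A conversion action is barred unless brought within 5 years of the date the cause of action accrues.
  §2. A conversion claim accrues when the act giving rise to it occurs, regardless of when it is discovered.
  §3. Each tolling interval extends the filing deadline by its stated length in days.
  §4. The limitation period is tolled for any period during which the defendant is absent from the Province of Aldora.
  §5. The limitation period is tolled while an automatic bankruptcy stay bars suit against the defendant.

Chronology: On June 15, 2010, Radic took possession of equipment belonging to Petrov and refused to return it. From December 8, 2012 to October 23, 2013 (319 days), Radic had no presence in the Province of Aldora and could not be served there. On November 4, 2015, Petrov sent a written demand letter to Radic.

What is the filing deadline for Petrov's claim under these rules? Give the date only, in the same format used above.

April 29, 2016

The cause of action accrued on June 15, 2010, the date of the act.
Adding the 5 years base period to June 15, 2010 gives a deadline of June 15, 2015, before any tolling.
The period was tolled for 319 days by the defendant's absence from the jurisdiction (December 8, 2012 to October 23, 2013), pushing the deadline to April 29, 2016.
Nothing else in the chronology tolls or restarts the period.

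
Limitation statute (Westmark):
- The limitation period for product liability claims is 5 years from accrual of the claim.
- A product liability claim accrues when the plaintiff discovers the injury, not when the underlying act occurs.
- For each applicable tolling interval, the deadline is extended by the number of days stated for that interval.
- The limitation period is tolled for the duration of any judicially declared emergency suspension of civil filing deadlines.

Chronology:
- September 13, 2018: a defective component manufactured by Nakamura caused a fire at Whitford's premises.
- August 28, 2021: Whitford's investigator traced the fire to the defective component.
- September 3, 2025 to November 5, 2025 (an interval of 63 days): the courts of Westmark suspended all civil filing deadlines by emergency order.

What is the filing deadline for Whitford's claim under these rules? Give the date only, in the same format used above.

The claim did not accrue until Whitford discovered the injury on August 28, 2021; the September 13, 2018 act date does not start the clock under the stated rule.
5 years from August 28, 2021 is August 28, 2026.
Because the emergency suspension of filing deadlines ran from September 3, 2025 to November 5, 2025, the deadline is extended by 63 days to October 30, 2026.

October 30, 2026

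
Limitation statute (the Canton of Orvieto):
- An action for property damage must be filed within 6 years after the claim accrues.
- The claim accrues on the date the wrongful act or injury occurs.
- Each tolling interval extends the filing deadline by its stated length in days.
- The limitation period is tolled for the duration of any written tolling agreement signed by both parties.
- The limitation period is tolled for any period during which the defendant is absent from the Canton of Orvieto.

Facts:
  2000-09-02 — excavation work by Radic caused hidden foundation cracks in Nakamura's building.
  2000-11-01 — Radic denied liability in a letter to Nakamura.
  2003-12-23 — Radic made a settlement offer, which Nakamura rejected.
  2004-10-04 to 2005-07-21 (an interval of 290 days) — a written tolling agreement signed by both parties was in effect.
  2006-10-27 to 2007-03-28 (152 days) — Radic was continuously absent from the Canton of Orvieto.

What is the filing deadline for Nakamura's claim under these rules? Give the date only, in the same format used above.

The claim accrued on 2000-09-02, when the wrongful act occurred.
Adding the 6 years base period to 2000-09-02 gives a deadline of 2006-09-02, before any tolling.
Because the written tolling agreement ran from 2004-10-04 to 2005-07-21, the deadline is extended by 290 days to 2007-06-19.
The period was tolled for 152 days by the defendant's absence from the jurisdiction (2006-10-27 to 2007-03-28), pushing the deadline to 2007-11-18.
Nothing else in the chronology tolls or restarts the period.

2007-11-18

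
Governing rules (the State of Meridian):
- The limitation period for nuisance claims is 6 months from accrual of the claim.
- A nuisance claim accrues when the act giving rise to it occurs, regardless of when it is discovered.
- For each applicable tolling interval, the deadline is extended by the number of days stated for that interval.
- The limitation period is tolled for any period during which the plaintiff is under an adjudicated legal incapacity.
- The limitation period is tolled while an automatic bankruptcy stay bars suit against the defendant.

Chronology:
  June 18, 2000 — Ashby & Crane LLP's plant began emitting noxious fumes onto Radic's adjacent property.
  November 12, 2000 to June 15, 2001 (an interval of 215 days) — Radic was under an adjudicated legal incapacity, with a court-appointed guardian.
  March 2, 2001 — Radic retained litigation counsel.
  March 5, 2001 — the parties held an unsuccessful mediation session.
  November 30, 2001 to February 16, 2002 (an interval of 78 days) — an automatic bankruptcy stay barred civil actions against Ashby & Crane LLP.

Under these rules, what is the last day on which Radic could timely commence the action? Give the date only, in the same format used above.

July 21, 2001

The limitation period began to run on June 18, 2000.
Adding the 6 months base period to June 18, 2000 gives a deadline of December 18, 2000, before any tolling.
The period was tolled for 215 days by the plaintiff's legal incapacity (November 12, 2000 to June 15, 2001), pushing the deadline to July 21, 2001.
By the time the automatic bankruptcy stay began on November 30, 2001, the limitation period had already expired on July 21, 2001; that interval cannot revive it.
None of the other events listed affects the running of the period under the stated rules.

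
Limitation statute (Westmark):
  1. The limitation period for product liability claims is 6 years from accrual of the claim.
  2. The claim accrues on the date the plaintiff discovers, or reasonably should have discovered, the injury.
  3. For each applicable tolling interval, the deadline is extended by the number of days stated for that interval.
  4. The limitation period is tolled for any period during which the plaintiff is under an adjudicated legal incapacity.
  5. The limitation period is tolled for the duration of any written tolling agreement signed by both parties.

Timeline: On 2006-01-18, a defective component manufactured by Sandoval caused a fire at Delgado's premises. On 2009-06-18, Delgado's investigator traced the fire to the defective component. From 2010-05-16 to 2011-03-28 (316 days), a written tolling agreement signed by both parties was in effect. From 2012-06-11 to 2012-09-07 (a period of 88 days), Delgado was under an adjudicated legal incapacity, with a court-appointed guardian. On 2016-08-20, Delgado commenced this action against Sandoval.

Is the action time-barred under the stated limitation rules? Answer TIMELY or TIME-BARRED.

The claim did not accrue until Delgado discovered the injury on 2009-06-18; the 2006-01-18 act date does not start the clock under the stated rule.
The untolled deadline — 6 years after 2009-06-18 — is 2015-06-18.
The period was tolled for 316 days by the written tolling agreement (2010-05-16 to 2011-03-28), pushing the deadline to 2016-04-29.
The period was tolled for 88 days by the plaintiff's legal incapacity (2012-06-11 to 2012-09-07), pushing the deadline to 2016-07-26.
The 2016-08-20 filing falls after the 2016-07-26 deadline; the claim is time-barred.

TIME-BARRED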